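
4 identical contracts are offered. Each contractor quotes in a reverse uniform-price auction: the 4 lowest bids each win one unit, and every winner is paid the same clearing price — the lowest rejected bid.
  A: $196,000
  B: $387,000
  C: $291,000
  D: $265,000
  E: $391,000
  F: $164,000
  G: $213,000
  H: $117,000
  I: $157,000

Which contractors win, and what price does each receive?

H, I, F, A; each is paid $213,000

Ordering the bids: 117,000 (H), 157,000 (I), 164,000 (F), 196,000 (A), 213,000 (G), 265,000 (D), …
The 4 lowest are H, I, F, A.
Clearing price = lowest rejected bid = $213,000.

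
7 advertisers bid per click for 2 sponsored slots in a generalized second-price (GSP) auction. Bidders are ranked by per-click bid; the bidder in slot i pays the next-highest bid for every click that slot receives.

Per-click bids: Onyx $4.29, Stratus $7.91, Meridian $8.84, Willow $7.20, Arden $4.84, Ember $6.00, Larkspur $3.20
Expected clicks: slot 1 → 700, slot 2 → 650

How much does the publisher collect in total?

Total revenue: $10217.00

Sorting advertisers: $8.84 (Meridian) > $7.91 (Stratus) > $7.20 (Willow) > …
Slot 1: Meridian pays $7.91 × 700 = $5537.00
Slot 2: Stratus pays $7.20 × 650 = $4680.00
Total = $10217.00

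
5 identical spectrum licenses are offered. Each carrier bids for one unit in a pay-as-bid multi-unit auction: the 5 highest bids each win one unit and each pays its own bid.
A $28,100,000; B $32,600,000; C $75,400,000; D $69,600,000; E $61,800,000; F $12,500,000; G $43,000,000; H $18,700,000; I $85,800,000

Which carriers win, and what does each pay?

I $85,800,000, C $75,400,000, D $69,600,000, E $61,800,000, G $43,000,000

Ordering the bids: 85,800,000 (I), 75,400,000 (C), 69,600,000 (D), 61,800,000 (E), 43,000,000 (G), 32,600,000 (B), 28,100,000 (A), …
The 5 highest are I, C, D, E, G.
Each winner pays its own bid: I $85,800,000, C $75,400,000, D $69,600,000, E $61,800,000, G $43,000,000.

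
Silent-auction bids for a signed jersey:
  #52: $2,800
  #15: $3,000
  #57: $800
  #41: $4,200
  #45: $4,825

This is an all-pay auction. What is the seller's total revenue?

All-pay auction: the highest bidder wins the item, but every bidder pays their own bid.
Bids ranked: 4,825 (#45) > 4,200 (#41) > 3,000 (#15) > 2,800 (#52) > 800 (#57)
#45 wins with the top bid; all bids are sunk regardless.
Every bidder forfeits their bid regardless of winning.
Revenue = 2,800 + 3,000 + 800 + 4,200 + 4,825 = $15,625.

Total revenue: $15,625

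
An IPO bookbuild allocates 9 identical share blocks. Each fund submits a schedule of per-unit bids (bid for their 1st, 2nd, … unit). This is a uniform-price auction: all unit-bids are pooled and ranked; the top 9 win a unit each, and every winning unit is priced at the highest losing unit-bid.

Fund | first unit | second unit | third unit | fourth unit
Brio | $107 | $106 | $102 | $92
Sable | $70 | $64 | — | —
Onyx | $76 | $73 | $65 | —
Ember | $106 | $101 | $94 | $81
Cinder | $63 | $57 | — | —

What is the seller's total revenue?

Merging the schedules and taking the best 9: 107 (Brio-1), 106 (Brio-2), 106 (Ember-1), 102 (Brio-3), 101 (Ember-2), 94 (Ember-3), 92 (Brio-4), 81 (Ember-4), 76 (Onyx-1)
The (k+1)-th unit-bid is $73.
Allocation: Brio 4, Ember 4, Onyx 1. Every unit priced at $73.
Revenue = 9 × 73 = $657.

Total revenue: $657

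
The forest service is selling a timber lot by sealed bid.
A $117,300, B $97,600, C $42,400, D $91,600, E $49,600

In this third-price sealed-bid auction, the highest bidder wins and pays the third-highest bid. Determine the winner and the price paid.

A pays $91,600

Bids in order: 117,300 (A) > 97,600 (B) > 91,600 (D) > 49,600 (E) > 42,400 (C)
A wins; payment is bid #3 in the ranking = $91,600.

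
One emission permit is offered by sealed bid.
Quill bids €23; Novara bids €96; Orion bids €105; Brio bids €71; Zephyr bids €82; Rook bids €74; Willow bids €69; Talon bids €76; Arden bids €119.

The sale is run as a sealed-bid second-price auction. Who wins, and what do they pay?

Bids ranked: 119 (Arden) > 105 (Orion) > 96 (Novara) > 82 (Zephyr) > 76 (Talon) > 74 (Rook) > …
Second-price: Arden pays Orion's bid of €105.

Arden pays €105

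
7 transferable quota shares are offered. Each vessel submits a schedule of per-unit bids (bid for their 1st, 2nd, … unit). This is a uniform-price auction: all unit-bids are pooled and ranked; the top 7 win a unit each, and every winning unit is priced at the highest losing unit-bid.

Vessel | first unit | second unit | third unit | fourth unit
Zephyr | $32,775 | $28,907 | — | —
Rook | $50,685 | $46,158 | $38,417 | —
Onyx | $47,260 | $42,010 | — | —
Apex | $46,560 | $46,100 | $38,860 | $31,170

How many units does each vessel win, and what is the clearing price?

Apex 3, Onyx 2, Rook 2; clearing price $38,417

Pooled unit-bids ranked (top 7): 50,685 (Rook-1), 47,260 (Onyx-1), 46,560 (Apex-1), 46,158 (Rook-2), 46,100 (Apex-2), 42,010 (Onyx-2), 38,860 (Apex-3)
The (k+1)-th unit-bid is $38,417.
Allocation: Apex 3, Onyx 2, Rook 2.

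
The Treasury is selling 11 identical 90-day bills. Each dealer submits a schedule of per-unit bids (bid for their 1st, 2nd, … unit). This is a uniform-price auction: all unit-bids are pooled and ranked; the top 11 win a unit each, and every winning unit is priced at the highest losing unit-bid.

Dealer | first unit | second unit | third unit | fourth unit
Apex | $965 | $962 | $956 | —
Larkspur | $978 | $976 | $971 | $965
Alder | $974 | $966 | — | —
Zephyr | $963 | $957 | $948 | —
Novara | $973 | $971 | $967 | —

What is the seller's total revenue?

Pooled unit-bids ranked (top 11): 978 (Larkspur-1), 976 (Larkspur-2), 974 (Alder-1), 973 (Novara-1), 971 (Larkspur-3), 971 (Novara-2), 967 (Novara-3), 966 (Alder-2), 965 (Apex-1), 965 (Larkspur-4), 963 (Zephyr-1)
Highest rejected unit-bid = $962.
Allocation: Alder 2, Apex 1, Larkspur 4, Novara 3, Zephyr 1. Every unit priced at $962.
Revenue = 11 × 962 = $10,582.

Total revenue: $10,582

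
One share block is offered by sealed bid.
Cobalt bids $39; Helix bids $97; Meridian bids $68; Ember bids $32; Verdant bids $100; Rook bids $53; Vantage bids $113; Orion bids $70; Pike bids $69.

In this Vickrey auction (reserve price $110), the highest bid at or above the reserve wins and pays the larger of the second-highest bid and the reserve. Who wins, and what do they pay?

Vantage pays $110

Bids ranked: 113 (Vantage) > 100 (Verdant) > 97 (Helix) > 70 (Orion) > 69 (Pike) > 68 (Meridian) > …
Highest eligible bid: Vantage at $113.
max(second-highest $100, reserve $110) = $110.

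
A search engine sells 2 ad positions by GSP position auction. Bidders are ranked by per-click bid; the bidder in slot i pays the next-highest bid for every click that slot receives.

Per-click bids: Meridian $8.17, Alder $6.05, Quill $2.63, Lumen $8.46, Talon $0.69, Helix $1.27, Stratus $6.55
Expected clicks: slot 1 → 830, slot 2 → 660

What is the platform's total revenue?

Total revenue: $11104.10

Sorting advertisers: $8.46 (Lumen) > $8.17 (Meridian) > $6.55 (Stratus) > …
Slot 1: Lumen pays $8.17 × 830 = $6781.10
Slot 2: Meridian pays $6.55 × 660 = $4323.00
Total = $11104.10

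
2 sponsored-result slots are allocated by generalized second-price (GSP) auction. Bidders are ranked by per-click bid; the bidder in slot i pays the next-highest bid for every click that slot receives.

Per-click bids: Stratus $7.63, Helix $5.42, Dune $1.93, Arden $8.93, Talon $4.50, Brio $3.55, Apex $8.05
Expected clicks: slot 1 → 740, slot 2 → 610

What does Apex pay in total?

Apex pays $4654.30

Ranked by bid: $8.93 (Arden) > $8.05 (Apex) > $7.63 (Stratus) > …
Apex holds slot 2 → pays next bid $7.63 × 610 clicks = $4654.30.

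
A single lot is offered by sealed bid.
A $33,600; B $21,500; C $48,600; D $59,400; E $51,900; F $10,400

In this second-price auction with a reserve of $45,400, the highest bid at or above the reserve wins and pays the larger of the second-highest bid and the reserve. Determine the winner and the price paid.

D pays $51,900

Bids ranked: 59,400 (D) > 51,900 (E) > 48,600 (C) > 33,600 (A) > 21,500 (B) > 10,400 (F)
D has the top bid at or above the reserve ($59,400).
max(second-highest $51,900, reserve $45,400) = $51,900; the reserve does not bind.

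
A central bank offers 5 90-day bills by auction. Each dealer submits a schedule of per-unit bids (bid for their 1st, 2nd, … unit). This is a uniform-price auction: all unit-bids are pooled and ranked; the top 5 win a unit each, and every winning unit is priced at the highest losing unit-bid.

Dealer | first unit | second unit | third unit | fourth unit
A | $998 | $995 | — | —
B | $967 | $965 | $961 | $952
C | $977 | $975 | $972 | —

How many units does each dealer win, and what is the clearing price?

A 2, C 3; clearing price $967

Pooled unit-bids ranked (top 5): 998 (A-1), 995 (A-2), 977 (C-1), 975 (C-2), 972 (C-3)
First bid not allocated: $967.
Allocation: A 2, C 3.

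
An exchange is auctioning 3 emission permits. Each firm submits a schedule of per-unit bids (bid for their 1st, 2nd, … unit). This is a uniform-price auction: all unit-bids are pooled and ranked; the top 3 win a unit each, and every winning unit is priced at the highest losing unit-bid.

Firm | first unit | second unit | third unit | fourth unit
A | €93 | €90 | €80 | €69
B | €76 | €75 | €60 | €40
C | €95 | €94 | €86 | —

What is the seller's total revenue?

Merging the schedules and taking the best 3: 95 (C-1), 94 (C-2), 93 (A-1)
The (k+1)-th unit-bid is €90.
Allocation: A 1, C 2. Every unit priced at €90.
Revenue = 3 × 90 = €270.

Total revenue: €270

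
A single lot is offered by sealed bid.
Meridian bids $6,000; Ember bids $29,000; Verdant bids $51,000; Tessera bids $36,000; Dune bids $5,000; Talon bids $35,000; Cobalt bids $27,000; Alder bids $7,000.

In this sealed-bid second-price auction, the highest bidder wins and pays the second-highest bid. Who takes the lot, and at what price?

Verdant pays $36,000

Rule: the highest bidder wins and pays the second-highest bid.
Bids ranked: 51,000 (Verdant) > 36,000 (Tessera) > 35,000 (Talon) > 29,000 (Ember) > 27,000 (Cobalt) > 7,000 (Alder) > …
Verdant wins with the highest bid; price is set by the runner-up at $36,000.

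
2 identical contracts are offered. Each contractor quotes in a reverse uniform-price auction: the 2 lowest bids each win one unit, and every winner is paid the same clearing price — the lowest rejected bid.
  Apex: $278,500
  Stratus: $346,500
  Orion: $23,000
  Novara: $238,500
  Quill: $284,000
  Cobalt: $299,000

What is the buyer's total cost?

Total cost: $557,000

Ordering the bids: 23,000 (Orion), 238,500 (Novara), 278,500 (Apex), 284,000 (Quill), …
Winners (2 units): Orion, Novara.
First losing bid is Apex's $278,500, which sets the uniform price.
Total cost = 2 × $278,500 = $557,000.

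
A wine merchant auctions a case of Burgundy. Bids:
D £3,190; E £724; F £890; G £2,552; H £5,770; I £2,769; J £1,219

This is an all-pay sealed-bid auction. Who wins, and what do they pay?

Sorting bids: 5,770 (H) > 3,190 (D) > 2,769 (I) > 2,552 (G) > 1,219 (J) > 890 (F) > …
H is highest and takes the item; every bidder forfeits their bid.

H pays £5,770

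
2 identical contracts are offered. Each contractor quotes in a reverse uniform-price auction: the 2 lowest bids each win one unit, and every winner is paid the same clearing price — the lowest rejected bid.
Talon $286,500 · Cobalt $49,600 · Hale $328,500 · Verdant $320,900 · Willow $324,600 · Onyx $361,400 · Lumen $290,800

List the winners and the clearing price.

Cobalt, Talon; each is paid $290,800

Sorting: 49,600 (Cobalt), 286,500 (Talon), 290,800 (Lumen), 320,900 (Verdant), …
The 2 lowest are Cobalt, Talon.
Clearing price = lowest rejected bid = $290,800.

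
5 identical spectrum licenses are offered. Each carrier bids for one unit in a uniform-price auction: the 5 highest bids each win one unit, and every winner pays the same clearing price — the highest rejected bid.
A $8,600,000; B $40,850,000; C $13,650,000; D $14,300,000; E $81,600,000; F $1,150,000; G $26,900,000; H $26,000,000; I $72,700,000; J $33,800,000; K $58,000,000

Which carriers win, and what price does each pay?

Ordering the bids: 81,600,000 (E), 72,700,000 (I), 58,000,000 (K), 40,850,000 (B), 33,800,000 (J), 26,900,000 (G), 26,000,000 (H), …
Winners (5 units): E, I, K, B, J.
First losing bid is G's $26,900,000, which sets the uniform price.

E, I, K, B, J; each pays $26,900,000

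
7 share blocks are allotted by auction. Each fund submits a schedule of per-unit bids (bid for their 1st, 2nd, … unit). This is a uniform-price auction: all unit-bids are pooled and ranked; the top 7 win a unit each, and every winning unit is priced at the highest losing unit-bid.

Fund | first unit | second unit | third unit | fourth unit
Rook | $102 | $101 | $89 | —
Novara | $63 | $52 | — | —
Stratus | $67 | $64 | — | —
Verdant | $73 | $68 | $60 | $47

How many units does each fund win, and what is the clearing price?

Merging the schedules and taking the best 7: 102 (Rook-1), 101 (Rook-2), 89 (Rook-3), 73 (Verdant-1), 68 (Verdant-2), 67 (Stratus-1), 64 (Stratus-2)
Highest rejected unit-bid = $63.
Allocation: Rook 3, Stratus 2, Verdant 2.

Rook 3, Stratus 2, Verdant 2; clearing price $63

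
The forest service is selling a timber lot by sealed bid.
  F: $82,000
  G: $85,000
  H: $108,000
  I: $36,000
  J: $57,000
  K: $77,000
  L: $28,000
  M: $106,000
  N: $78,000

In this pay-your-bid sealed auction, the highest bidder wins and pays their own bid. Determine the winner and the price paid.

H pays $108,000

Bids ranked: 108,000 (H) > 106,000 (M) > 85,000 (G) > 82,000 (F) > 78,000 (N) > 77,000 (K) > …
H is highest → pays own bid, $108,000.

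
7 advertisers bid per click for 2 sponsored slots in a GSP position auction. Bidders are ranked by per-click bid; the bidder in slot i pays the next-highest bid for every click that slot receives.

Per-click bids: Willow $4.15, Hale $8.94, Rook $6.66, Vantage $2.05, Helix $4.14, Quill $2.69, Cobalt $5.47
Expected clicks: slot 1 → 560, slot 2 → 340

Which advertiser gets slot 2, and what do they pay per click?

Ranked by bid: $8.94 (Hale) > $6.66 (Rook) > $5.47 (Cobalt) > …
Slot 2 goes to the second-ranked bidder, Rook, who pays the next bid down: $5.47/click.

Rook; $5.47 per click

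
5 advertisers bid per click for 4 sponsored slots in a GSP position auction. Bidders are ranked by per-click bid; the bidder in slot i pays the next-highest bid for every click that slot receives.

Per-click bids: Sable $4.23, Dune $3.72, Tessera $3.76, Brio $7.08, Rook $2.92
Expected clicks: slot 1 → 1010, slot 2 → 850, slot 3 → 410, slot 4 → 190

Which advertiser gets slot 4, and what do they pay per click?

Dune; $2.92 per click

Sorting advertisers: $7.08 (Brio) > $4.23 (Sable) > $3.76 (Tessera) > $3.72 (Dune) > $2.92 (Rook)
Slot 4 goes to the fourth-ranked bidder, Dune, who pays the next bid down: $2.92/click.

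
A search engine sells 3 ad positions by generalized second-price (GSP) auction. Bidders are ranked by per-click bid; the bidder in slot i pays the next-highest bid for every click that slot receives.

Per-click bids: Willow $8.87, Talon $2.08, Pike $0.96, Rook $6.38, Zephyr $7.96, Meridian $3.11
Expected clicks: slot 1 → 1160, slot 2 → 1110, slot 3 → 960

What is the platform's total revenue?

Total revenue: $19301.00

Ranked by bid: $8.87 (Willow) > $7.96 (Zephyr) > $6.38 (Rook) > $3.11 (Meridian) > …
Slot 1: Willow pays $7.96 × 1160 = $9233.60
Slot 2: Zephyr pays $6.38 × 1110 = $7081.80
Slot 3: Rook pays $3.11 × 960 = $2985.60
Total = $19301.00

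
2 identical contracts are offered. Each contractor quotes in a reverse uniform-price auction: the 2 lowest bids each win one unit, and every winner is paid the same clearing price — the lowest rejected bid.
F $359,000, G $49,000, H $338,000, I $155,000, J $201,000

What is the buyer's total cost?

Sorting: 49,000 (G), 155,000 (I), 201,000 (J), 338,000 (H), …
Winners (2 units): G, I.
Lowest unsuccessful bid: $201,000 → clearing price.
Total cost = 2 × $201,000 = $402,000.

Total cost: $402,000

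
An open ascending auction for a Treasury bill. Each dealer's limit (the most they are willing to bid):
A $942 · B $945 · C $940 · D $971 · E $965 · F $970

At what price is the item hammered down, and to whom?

Sorting limits: 971 (D) > 970 (F) > 965 (E) > 945 (B) > 942 (A) > 940 (C)
F is the last rival to drop out, at $970; D remains and wins at that price.

D wins at $970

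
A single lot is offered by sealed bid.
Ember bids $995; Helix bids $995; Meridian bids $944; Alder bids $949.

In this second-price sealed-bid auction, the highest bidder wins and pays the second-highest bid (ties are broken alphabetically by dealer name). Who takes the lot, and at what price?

Ember pays $995

Rule: the highest bidder wins and pays the second-highest bid.
Bids ranked: 995 (Ember) > 995 (Helix) > 949 (Alder) > 944 (Meridian)
Ember and Helix tie at $995; tie-break gives it to Ember.
Ember is highest; pays the second-highest bid, $995.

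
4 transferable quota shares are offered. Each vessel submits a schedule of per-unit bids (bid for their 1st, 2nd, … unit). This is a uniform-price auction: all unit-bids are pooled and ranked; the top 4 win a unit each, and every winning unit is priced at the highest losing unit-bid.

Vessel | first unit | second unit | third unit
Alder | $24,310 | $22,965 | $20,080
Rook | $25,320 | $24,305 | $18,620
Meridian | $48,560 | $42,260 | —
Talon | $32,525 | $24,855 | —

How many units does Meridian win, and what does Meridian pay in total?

Meridian: 2 units, pays $49,710

Merging the schedules and taking the best 4: 48,560 (Meridian-1), 42,260 (Meridian-2), 32,525 (Talon-1), 25,320 (Rook-1)
First bid not allocated: $24,855.
Meridian wins 2 unit(s) at $24,855 each.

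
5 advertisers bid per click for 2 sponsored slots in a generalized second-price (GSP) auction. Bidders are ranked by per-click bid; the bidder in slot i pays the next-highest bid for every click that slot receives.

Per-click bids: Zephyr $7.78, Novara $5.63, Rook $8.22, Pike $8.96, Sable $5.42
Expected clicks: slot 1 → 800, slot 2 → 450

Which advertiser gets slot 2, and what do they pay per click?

Per-click bids in order: $8.96 (Pike) > $8.22 (Rook) > $7.78 (Zephyr) > …
Slot 2 goes to the second-ranked bidder, Rook, who pays the next bid down: $7.78/click.

Rook; $7.78 per click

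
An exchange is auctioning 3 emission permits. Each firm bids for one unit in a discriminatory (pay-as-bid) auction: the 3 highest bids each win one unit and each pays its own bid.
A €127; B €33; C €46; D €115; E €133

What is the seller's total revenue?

Ordering the bids: 133 (E), 127 (A), 115 (D), 46 (C), 33 (B)
The 3 highest are E, A, D.
Total revenue = 133 + 127 + 115 = €375.

Total revenue: €375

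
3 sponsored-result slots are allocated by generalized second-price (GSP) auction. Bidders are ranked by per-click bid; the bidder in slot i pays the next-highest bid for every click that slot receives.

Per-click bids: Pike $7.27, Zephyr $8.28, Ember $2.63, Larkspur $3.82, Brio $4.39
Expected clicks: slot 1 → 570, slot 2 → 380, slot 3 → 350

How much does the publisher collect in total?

Total revenue: $7149.10

Sorting advertisers: $8.28 (Zephyr) > $7.27 (Pike) > $4.39 (Brio) > $3.82 (Larkspur) > …
Slot 1: Zephyr pays $7.27 × 570 = $4143.90
Slot 2: Pike pays $4.39 × 380 = $1668.20
Slot 3: Brio pays $3.82 × 350 = $1337.00
Total = $7149.10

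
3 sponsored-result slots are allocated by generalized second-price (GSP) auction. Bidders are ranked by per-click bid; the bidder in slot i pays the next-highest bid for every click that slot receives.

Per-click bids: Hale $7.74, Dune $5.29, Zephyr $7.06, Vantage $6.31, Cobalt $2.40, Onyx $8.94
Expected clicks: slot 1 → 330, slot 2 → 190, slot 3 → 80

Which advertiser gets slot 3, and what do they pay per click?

Zephyr; $6.31 per click

Sorting advertisers: $8.94 (Onyx) > $7.74 (Hale) > $7.06 (Zephyr) > $6.31 (Vantage) > …
Slot 3 goes to the third-ranked bidder, Zephyr, who pays the next bid down: $6.31/click.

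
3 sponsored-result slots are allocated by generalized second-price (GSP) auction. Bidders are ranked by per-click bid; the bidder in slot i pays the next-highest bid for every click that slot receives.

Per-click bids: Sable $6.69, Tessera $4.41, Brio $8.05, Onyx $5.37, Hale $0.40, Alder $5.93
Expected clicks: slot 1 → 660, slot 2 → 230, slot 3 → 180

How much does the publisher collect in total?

Total revenue: $6745.90

Ranked by bid: $8.05 (Brio) > $6.69 (Sable) > $5.93 (Alder) > $5.37 (Onyx) > …
Slot 1: Brio pays $6.69 × 660 = $4415.40
Slot 2: Sable pays $5.93 × 230 = $1363.90
Slot 3: Alder pays $5.37 × 180 = $966.60
Total = $6745.90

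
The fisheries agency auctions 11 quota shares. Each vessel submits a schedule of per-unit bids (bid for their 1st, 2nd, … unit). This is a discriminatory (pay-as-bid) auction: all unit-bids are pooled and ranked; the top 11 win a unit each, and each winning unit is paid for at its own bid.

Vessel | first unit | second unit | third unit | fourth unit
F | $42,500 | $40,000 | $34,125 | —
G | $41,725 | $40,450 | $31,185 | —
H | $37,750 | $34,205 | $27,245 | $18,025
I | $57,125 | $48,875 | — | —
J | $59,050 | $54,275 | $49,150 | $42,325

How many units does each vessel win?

F 2, G 2, H 1, I 2, J 4

Merging the schedules and taking the best 11: 59,050 (J-1), 57,125 (I-1), 54,275 (J-2), 49,150 (J-3), 48,875 (I-2), 42,500 (F-1), 42,325 (J-4), 41,725 (G-1), 40,450 (G-2), 40,000 (F-2), 37,750 (H-1)
Next rejected bid: $34,205 (not a price — pay-as-bid).
Allocation: F 2, G 2, H 1, I 2, J 4.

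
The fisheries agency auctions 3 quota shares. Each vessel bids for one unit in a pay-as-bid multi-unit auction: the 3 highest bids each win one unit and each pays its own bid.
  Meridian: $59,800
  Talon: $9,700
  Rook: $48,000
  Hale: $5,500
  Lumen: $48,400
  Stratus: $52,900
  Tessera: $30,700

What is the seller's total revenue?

Total revenue: $161,100

Bids ranked high→low: 59,800 (Meridian), 52,900 (Stratus), 48,400 (Lumen), 48,000 (Rook), 30,700 (Tessera), …
The 3 highest are Meridian, Stratus, Lumen.
Total revenue = 59,800 + 52,900 + 48,400 = $161,100.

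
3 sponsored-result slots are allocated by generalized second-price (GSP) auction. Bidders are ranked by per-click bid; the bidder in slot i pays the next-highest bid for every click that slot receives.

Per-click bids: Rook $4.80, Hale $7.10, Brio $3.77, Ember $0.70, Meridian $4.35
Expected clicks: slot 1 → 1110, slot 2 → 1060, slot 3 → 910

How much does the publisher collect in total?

Total revenue: $13369.70

Per-click bids in order: $7.10 (Hale) > $4.80 (Rook) > $4.35 (Meridian) > $3.77 (Brio) > …
Slot 1: Hale pays $4.80 × 1110 = $5328.00
Slot 2: Rook pays $4.35 × 1060 = $4611.00
Slot 3: Meridian pays $3.77 × 910 = $3430.70
Total = $13369.70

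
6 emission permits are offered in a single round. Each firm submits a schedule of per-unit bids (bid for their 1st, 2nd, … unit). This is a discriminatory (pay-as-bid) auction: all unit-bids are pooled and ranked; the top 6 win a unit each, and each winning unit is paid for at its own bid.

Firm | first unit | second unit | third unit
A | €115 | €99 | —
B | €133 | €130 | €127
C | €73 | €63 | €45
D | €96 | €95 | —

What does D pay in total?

D pays €96

Merging the schedules and taking the best 6: 133 (B-1), 130 (B-2), 127 (B-3), 115 (A-1), 99 (A-2), 96 (D-1)
Next rejected bid: €95 (not a price — pay-as-bid).
D's winning unit-bids: 96 = €96.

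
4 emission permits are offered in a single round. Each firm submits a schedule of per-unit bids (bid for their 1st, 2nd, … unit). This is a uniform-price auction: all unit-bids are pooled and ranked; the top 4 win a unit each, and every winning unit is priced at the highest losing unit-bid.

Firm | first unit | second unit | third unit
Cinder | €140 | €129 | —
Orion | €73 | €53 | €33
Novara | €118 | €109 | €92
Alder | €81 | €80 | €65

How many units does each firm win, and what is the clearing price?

All unit-bids, highest first — top 4: 140 (Cinder-1), 129 (Cinder-2), 118 (Novara-1), 109 (Novara-2)
First bid not allocated: €92.
Allocation: Cinder 2, Novara 2.

Cinder 2, Novara 2; clearing price €92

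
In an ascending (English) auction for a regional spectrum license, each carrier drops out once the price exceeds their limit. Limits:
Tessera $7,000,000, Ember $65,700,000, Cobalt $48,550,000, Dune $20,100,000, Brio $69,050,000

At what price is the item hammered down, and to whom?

Open ascending-bid auction: the price rises until one bidder remains; the winner pays the price at which the last rival dropped out.
Sorting limits: 69,050,000 (Brio) > 65,700,000 (Ember) > 48,550,000 (Cobalt) > 20,100,000 (Dune) > 7,000,000 (Tessera)
Once the price passes $65,700,000, only Brio is left; the hammer falls at Ember's limit of $65,700,000.

Brio wins at $65,700,000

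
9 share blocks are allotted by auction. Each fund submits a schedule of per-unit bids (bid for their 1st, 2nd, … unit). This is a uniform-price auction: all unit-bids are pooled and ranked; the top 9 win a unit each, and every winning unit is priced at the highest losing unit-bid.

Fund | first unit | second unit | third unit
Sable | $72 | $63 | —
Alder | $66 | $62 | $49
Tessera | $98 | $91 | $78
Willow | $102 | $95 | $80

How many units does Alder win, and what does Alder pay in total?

All unit-bids, highest first — top 9: 102 (Willow-1), 98 (Tessera-1), 95 (Willow-2), 91 (Tessera-2), 80 (Willow-3), 78 (Tessera-3), 72 (Sable-1), 66 (Alder-1), 63 (Sable-2)
The (k+1)-th unit-bid is $62.
Alder wins 1 unit(s) at $62 each.

Alder: 1 unit, pays $62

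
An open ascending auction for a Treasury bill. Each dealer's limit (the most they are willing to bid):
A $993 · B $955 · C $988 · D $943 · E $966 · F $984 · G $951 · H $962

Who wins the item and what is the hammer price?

Sorting limits: 993 (A) > 988 (C) > 984 (F) > 966 (E) > 962 (H) > 955 (B) > …
Bidding ends when C exits at $988; A takes it.

A wins at $988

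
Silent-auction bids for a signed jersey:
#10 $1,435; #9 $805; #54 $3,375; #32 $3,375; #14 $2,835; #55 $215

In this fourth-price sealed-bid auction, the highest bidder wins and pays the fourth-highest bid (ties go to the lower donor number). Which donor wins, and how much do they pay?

Rule: the highest bidder wins and pays the fourth-highest bid.
Sorting bids: 3,375 (#32) > 3,375 (#54) > 2,835 (#14) > 1,435 (#10) > 805 (#9) > 215 (#55)
#32 and #54 tie at $3,375; tie-break gives it to #32.
#32 wins; payment is bid #4 in the ranking = $1,435.

#32 pays $1,435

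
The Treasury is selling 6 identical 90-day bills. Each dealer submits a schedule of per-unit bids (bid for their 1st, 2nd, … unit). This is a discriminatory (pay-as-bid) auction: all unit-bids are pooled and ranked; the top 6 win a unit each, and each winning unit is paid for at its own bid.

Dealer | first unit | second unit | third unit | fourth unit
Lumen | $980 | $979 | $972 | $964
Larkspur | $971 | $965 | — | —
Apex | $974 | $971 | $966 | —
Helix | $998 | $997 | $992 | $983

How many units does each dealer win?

Merging the schedules and taking the best 6: 998 (Helix-1), 997 (Helix-2), 992 (Helix-3), 983 (Helix-4), 980 (Lumen-1), 979 (Lumen-2)
Next rejected bid: $974 (not a price — pay-as-bid).
Allocation: Helix 4, Lumen 2.

Helix 4, Lumen 2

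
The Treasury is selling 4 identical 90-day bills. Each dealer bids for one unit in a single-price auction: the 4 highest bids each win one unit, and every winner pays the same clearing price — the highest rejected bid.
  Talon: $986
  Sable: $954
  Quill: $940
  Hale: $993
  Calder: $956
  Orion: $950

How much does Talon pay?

Talon pays $950

Bids ranked high→low: 993 (Hale), 986 (Talon), 956 (Calder), 954 (Sable), 950 (Orion), 940 (Quill)
The 4 highest are Hale, Talon, Calder, Sable.
Clearing price = highest rejected bid = $950.
Talon wins → pays $950.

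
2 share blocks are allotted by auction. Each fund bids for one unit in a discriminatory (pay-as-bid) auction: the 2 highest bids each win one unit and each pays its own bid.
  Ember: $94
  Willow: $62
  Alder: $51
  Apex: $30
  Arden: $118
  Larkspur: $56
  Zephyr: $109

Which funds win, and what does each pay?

Arden $118, Zephyr $109

Sorting: 118 (Arden), 109 (Zephyr), 94 (Ember), 62 (Willow), …
Top 2: Arden, Zephyr.
Each winner pays its own bid: Arden $118, Zephyr $109.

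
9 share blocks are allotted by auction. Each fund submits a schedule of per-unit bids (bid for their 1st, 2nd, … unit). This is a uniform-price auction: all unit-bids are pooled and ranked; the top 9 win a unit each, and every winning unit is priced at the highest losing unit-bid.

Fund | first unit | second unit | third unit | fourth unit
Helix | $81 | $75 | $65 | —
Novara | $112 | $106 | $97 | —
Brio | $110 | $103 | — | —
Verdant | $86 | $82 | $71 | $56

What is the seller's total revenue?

Pooled unit-bids ranked (top 9): 112 (Novara-1), 110 (Brio-1), 106 (Novara-2), 103 (Brio-2), 97 (Novara-3), 86 (Verdant-1), 82 (Verdant-2), 81 (Helix-1), 75 (Helix-2)
First bid not allocated: $71.
Allocation: Brio 2, Helix 2, Novara 3, Verdant 2. Every unit priced at $71.
Revenue = 9 × 71 = $639.

Total revenue: $639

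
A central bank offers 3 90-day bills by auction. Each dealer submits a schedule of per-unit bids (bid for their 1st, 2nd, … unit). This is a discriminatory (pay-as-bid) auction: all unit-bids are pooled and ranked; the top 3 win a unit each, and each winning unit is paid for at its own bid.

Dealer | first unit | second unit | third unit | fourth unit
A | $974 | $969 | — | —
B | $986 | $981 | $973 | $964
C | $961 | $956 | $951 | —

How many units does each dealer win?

Merging the schedules and taking the best 3: 986 (B-1), 981 (B-2), 974 (A-1)
Next rejected bid: $973 (not a price — pay-as-bid).
Allocation: A 1, B 2.

A 1, B 2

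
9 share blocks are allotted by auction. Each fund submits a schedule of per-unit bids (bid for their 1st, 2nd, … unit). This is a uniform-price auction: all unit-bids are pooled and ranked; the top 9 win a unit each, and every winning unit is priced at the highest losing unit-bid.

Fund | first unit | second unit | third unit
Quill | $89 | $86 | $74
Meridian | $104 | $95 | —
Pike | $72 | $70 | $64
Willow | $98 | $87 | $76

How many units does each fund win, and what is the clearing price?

All unit-bids, highest first — top 9: 104 (Meridian-1), 98 (Willow-1), 95 (Meridian-2), 89 (Quill-1), 87 (Willow-2), 86 (Quill-2), 76 (Willow-3), 74 (Quill-3), 72 (Pike-1)
The (k+1)-th unit-bid is $70.
Allocation: Meridian 2, Pike 1, Quill 3, Willow 3.

Meridian 2, Pike 1, Quill 3, Willow 3; clearing price $70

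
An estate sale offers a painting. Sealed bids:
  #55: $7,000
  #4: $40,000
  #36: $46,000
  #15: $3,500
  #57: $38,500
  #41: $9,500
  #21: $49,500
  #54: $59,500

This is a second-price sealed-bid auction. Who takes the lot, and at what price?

Bids ranked: 59,500 (#54) > 49,500 (#21) > 46,000 (#36) > 40,000 (#4) > 38,500 (#57) > 9,500 (#41) > …
Second-price: #54 pays #21's bid of $49,500.

#54 pays $49,500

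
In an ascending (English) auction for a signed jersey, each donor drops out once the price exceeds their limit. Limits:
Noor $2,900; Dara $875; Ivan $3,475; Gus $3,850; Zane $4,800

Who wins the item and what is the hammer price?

Zane wins at $3,850

Ascending (English) auction: the price rises until one bidder remains; the winner pays the price at which the last rival dropped out.
Limits ranked: 4,800 (Zane) > 3,850 (Gus) > 3,475 (Ivan) > 2,900 (Noor) > 875 (Dara)
Gus is the last rival to drop out, at $3,850; Zane remains and wins at that price.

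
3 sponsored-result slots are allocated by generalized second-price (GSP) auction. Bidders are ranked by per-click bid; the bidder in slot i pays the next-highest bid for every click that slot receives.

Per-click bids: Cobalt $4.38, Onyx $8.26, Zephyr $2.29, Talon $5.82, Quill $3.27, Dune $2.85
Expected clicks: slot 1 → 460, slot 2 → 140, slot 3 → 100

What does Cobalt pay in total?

Cobalt pays $327.00

Sorting advertisers: $8.26 (Onyx) > $5.82 (Talon) > $4.38 (Cobalt) > $3.27 (Quill) > …
Cobalt holds slot 3 → pays next bid $3.27 × 100 clicks = $327.00.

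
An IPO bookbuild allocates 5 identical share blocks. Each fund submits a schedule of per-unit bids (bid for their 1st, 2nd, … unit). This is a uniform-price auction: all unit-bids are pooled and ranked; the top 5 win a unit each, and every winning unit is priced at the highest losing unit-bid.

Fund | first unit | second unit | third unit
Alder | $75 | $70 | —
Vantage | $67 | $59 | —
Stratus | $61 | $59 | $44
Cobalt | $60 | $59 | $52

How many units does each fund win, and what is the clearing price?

Alder 2, Cobalt 1, Stratus 1, Vantage 1; clearing price $59

Merging the schedules and taking the best 5: 75 (Alder-1), 70 (Alder-2), 67 (Vantage-1), 61 (Stratus-1), 60 (Cobalt-1)
First bid not allocated: $59.
Allocation: Alder 2, Cobalt 1, Stratus 1, Vantage 1.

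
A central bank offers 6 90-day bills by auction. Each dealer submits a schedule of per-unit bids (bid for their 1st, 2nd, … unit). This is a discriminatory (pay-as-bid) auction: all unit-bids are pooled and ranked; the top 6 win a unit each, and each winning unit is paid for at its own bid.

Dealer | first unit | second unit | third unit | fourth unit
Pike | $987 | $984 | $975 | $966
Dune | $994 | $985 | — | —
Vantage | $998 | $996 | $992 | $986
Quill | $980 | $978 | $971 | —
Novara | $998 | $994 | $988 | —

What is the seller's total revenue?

Merging the schedules and taking the best 6: 998 (Vantage-1), 998 (Novara-1), 996 (Vantage-2), 994 (Dune-1), 994 (Novara-2), 992 (Vantage-3)
Next rejected bid: $988 (not a price — pay-as-bid).
Each winning unit pays its own bid.
Revenue = 998 + 998 + 996 + 994 + 994 + 992 = $5,972.

Total revenue: $5,972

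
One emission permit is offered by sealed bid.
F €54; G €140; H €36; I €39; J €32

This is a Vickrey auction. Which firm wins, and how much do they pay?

Vickrey auction: the highest bidder wins and pays the second-highest bid.
Sorting bids: 140 (G) > 54 (F) > 39 (I) > 36 (H) > 32 (J)
G wins with the highest bid; price is set by the runner-up at €54.

G pays €54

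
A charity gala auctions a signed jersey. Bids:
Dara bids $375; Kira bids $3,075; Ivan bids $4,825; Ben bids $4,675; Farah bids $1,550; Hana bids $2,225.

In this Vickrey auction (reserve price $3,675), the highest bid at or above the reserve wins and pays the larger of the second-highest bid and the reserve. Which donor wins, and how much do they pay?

Bids ranked: 4,825 (Ivan) > 4,675 (Ben) > 3,075 (Kira) > 2,225 (Hana) > 1,550 (Farah) > 375 (Dara)
Highest eligible bid: Ivan at $4,825.
Second-highest bid $4,675 exceeds the reserve $3,675 → payment $4,675.

Ivan pays $4,675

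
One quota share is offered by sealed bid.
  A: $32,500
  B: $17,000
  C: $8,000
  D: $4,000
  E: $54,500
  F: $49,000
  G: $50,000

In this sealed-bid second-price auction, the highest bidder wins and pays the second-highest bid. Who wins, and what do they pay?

Sealed-bid second-price auction: the highest bidder wins and pays the second-highest bid.
Sorting bids: 54,500 (E) > 50,000 (G) > 49,000 (F) > 32,500 (A) > 17,000 (B) > 8,000 (C) > …
E wins with the highest bid; price is set by the runner-up at $50,000.

E pays $50,000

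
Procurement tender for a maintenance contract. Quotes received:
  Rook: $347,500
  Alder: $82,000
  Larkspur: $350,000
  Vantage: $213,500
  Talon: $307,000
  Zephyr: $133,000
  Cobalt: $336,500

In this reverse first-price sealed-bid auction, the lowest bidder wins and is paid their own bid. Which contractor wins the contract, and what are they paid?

Alder is paid $82,000

Bids in order: 82,000 (Alder) < 133,000 (Zephyr) < 213,500 (Vantage) < 307,000 (Talon) < 336,500 (Cobalt) < 347,500 (Rook) < …
First-price: Alder is paid what they bid, $82,000.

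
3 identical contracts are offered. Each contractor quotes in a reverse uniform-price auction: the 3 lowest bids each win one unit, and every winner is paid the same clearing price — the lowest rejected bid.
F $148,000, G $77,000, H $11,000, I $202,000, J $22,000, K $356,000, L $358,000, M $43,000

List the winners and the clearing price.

Ordering the bids: 11,000 (H), 22,000 (J), 43,000 (M), 77,000 (G), 148,000 (F), …
Lowest 3: H, J, M.
Lowest unsuccessful bid: $77,000 → clearing price.

H, J, M; each is paid $77,000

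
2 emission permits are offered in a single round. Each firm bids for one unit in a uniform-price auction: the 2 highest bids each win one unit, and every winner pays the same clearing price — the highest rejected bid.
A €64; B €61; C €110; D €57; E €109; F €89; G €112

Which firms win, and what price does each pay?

G, C; each pays €109

Bids ranked high→low: 112 (G), 110 (C), 109 (E), 89 (F), …
Top 2: G, C.
First losing bid is E's €109, which sets the uniform price.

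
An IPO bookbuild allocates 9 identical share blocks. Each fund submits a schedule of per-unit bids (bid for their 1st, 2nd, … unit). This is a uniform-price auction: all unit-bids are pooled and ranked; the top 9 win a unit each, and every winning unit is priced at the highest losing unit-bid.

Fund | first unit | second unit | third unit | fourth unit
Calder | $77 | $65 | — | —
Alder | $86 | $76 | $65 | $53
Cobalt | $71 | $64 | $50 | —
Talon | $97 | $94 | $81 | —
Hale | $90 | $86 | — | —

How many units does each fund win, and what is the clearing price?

Merging the schedules and taking the best 9: 97 (Talon-1), 94 (Talon-2), 90 (Hale-1), 86 (Alder-1), 86 (Hale-2), 81 (Talon-3), 77 (Calder-1), 76 (Alder-2), 71 (Cobalt-1)
Highest rejected unit-bid = $65.
Allocation: Alder 2, Calder 1, Cobalt 1, Hale 2, Talon 3.

Alder 2, Calder 1, Cobalt 1, Hale 2, Talon 3; clearing price $65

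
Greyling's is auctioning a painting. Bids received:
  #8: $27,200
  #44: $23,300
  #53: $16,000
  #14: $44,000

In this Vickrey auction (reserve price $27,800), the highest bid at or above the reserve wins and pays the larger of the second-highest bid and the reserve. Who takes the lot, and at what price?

Bids in order: 44,000 (#14) > 27,200 (#8) > 23,300 (#44) > 16,000 (#53)
#14 has the top bid at or above the reserve ($44,000).
max(second-highest $27,200, reserve $27,800) = $27,800.

#14 pays $27,800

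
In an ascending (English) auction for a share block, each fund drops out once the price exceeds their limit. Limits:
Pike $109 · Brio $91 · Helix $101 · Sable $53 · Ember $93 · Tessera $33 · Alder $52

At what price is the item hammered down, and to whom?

Limits ranked: 109 (Pike) > 101 (Helix) > 93 (Ember) > 91 (Brio) > 53 (Sable) > 52 (Alder) > …
Once the price passes $101, only Pike is left; the hammer falls at Helix's limit of $101.

Pike wins at $101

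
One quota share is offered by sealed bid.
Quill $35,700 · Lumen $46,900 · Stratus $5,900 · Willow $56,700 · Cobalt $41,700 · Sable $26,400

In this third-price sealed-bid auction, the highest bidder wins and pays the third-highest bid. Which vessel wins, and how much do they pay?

Third-price sealed-bid auction: the highest bidder wins and pays the third-highest bid.
Bids ranked: 56,700 (Willow) > 46,900 (Lumen) > 41,700 (Cobalt) > 35,700 (Quill) > 26,400 (Sable) > 5,900 (Stratus)
Willow is highest; pays the third-highest bid, $41,700.

Willow pays $41,700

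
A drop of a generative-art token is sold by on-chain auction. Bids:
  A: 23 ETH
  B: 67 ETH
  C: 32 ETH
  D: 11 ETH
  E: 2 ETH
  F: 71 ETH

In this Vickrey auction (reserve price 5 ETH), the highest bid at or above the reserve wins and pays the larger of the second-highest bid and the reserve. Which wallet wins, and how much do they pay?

Rule: the highest bid at or above the reserve wins and pays the larger of the second-highest bid and the reserve.
Bids ranked: 71 (F) > 67 (B) > 32 (C) > 23 (A) > 11 (D) > 2 (E)
Highest eligible bid: F at 71 ETH.
Second-highest bid 67 ETH exceeds the reserve 5 ETH → payment 67 ETH.

F pays 67 ETH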